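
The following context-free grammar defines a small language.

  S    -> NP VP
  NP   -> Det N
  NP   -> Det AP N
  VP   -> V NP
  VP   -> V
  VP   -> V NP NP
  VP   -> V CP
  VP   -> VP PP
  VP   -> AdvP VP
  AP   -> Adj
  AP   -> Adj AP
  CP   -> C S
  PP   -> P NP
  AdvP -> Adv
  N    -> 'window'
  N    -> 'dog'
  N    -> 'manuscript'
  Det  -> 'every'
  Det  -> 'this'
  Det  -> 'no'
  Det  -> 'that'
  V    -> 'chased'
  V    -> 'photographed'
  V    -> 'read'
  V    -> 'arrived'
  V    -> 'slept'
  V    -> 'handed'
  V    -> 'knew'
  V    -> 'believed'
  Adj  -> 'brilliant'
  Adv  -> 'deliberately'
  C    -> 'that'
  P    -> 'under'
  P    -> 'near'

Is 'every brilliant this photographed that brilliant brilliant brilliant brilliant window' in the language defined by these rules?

Ungrammatical

An Adj word can never sit immediately before a Det word in any string this grammar generates, so the substring 'brilliant this' rules out a derivation.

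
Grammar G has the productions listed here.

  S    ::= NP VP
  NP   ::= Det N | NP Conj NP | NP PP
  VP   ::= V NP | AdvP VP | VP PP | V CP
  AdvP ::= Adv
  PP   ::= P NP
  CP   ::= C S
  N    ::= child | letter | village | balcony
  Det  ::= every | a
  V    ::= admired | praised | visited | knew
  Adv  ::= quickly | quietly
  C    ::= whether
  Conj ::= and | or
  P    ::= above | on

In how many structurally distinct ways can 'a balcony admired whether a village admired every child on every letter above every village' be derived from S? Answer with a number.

9

Two of the 9 distinct bracketings:
[S [NP [Det a] [N balcony]] [VP [VP [V admired] [CP [C whether] [S [NP [Det a] [N village]] [VP [V admired] [NP [Det every] [N child]]]]]] [PP [P on] [NP [NP [Det every] [N letter]] [PP [P above] [NP [Det every] [N village]]]]]]]
[S [NP [Det a] [N balcony]] [VP [VP [VP [V admired] [CP [C whether] [S [NP [Det a] [N village]] [VP [V admired] [NP [Det every] [N child]]]]]] [PP [P on] [NP [Det every] [N letter]]]] [PP [P above] [NP [Det every] [N village]]]]]
The difference turns on whether NP → NP PP is used at the relevant span, versus an alternative expansion of NP.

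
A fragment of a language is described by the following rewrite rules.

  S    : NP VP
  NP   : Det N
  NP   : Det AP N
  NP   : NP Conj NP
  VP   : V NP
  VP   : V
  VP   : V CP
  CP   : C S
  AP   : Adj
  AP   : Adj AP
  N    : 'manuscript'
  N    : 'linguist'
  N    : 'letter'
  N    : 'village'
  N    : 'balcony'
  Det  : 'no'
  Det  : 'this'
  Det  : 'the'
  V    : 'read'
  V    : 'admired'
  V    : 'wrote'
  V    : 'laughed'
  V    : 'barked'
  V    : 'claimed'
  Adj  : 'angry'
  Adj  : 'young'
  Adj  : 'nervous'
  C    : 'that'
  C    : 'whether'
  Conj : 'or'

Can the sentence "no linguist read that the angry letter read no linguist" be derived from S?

Grammatical

S
  NP
    Det: no
    N: linguist
  VP
    V: read
    CP
      C: that
      S
        NP
          Det: the
          AP
            Adj: angry
          N: letter
        VP
          V: read
          NP
            Det: no
            N: linguist
Each bracket corresponds to one application of a listed rule, so the string is derivable from S.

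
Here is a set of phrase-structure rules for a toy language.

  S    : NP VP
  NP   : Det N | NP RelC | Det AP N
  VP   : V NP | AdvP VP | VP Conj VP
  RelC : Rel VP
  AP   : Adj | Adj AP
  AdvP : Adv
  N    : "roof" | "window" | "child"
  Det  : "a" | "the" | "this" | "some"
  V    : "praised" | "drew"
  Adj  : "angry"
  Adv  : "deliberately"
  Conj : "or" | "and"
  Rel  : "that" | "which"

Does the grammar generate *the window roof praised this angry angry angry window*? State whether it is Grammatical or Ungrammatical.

Ungrammatical

An N word can never sit immediately before an N word in any string this grammar generates, so the substring 'window roof' rules out a derivation.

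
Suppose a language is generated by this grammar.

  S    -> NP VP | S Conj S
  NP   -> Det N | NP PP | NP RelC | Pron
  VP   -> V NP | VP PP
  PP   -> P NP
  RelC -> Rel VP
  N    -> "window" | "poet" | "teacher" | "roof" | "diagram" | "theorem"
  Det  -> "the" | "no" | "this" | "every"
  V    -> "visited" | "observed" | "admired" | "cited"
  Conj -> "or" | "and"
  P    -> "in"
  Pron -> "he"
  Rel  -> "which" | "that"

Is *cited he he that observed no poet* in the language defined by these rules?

Ungrammatical

A Pron word can never sit immediately before a Pron word in any string this grammar generates, so the substring 'he he' rules out a derivation.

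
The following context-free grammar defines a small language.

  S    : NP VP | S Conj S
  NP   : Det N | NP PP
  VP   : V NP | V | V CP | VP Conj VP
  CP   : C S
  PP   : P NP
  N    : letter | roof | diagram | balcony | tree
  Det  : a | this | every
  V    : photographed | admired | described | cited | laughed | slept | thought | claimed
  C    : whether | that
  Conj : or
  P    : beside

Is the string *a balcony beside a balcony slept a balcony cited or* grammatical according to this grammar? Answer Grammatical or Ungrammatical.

Ungrammatical

For S → NP VP, every NP-prefix leaves a non-VP remainder: after 'a balcony' the remainder is not a VP; after 'a balcony beside a balcony' the remainder is not a VP. The alternative S rule S → S Conj S likewise has no satisfying split.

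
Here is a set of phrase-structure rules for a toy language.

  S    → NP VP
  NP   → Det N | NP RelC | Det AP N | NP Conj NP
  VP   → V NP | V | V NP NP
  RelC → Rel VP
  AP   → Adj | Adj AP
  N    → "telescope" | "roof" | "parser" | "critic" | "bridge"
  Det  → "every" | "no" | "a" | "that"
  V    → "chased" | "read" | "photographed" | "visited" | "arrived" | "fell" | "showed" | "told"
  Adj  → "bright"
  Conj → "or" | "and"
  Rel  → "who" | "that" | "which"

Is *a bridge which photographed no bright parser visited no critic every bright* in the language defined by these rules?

For S → NP VP, every NP-prefix leaves a non-VP remainder: after 'a bridge' the remainder is not a VP; after 'a bridge which photographed' the remainder is not a VP; after 'a bridge which photographed no bright parser' the remainder is not a VP.

Ungrammatical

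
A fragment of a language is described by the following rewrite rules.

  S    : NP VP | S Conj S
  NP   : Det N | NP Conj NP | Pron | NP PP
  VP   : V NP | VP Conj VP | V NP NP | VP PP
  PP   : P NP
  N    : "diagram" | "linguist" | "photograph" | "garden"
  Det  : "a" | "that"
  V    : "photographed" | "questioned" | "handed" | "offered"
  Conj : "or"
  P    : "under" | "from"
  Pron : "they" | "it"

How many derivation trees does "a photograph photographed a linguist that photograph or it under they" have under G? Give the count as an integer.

Two of the 3 distinct bracketings:
[S [NP [Det a] [N photograph]] [VP [V photographed] [NP [Det a] [N linguist]] [NP [NP [Det that] [N photograph]] [Conj or] [NP [NP [Pron it]] [PP [P under] [NP [Pron they]]]]]]]
[S [NP [Det a] [N photograph]] [VP [V photographed] [NP [Det a] [N linguist]] [NP [NP [NP [Det that] [N photograph]] [Conj or] [NP [Pron it]]] [PP [P under] [NP [Pron they]]]]]]
The trees differ in how a recursive rule is bracketed over the same span.

3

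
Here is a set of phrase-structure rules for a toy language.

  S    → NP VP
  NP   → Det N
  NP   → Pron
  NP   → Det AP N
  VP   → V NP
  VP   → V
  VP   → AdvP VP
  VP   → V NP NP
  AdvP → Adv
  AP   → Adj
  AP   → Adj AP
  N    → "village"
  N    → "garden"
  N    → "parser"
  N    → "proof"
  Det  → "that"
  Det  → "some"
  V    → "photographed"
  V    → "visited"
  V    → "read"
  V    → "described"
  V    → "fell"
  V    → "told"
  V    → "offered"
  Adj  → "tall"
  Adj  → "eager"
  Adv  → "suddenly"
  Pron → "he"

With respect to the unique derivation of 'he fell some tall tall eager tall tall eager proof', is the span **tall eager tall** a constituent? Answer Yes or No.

No

[S [NP [Pron he]] [VP [V fell] [NP [Det some] [AP [Adj tall] [AP [Adj tall] [AP [Adj eager] [AP [Adj tall] [AP [Adj tall] [AP [Adj eager]]]]]]] [N proof]]]]
The smallest constituent containing 'tall eager tall' is the AP spanning 'tall eager tall tall eager'; no single node in the tree dominates exactly the given words.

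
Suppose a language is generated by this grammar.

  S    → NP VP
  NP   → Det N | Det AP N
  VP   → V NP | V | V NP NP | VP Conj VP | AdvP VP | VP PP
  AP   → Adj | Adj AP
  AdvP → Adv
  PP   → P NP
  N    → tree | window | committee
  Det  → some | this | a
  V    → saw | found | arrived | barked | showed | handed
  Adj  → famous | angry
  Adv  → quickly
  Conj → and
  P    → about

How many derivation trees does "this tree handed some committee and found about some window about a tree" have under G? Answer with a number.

3

Two of the 3 distinct bracketings:
[S [NP [Det this] [N tree]] [VP [VP [V handed] [NP [Det some] [N committee]]] [Conj and] [VP [VP [VP [V found]] [PP [P about] [NP [Det some] [N window]]]] [PP [P about] [NP [Det a] [N tree]]]]]]
[S [NP [Det this] [N tree]] [VP [VP [VP [V handed] [NP [Det some] [N committee]]] [Conj and] [VP [VP [V found]] [PP [P about] [NP [Det some] [N window]]]]] [PP [P about] [NP [Det a] [N tree]]]]]
The trees differ in how a recursive rule is bracketed over the same span.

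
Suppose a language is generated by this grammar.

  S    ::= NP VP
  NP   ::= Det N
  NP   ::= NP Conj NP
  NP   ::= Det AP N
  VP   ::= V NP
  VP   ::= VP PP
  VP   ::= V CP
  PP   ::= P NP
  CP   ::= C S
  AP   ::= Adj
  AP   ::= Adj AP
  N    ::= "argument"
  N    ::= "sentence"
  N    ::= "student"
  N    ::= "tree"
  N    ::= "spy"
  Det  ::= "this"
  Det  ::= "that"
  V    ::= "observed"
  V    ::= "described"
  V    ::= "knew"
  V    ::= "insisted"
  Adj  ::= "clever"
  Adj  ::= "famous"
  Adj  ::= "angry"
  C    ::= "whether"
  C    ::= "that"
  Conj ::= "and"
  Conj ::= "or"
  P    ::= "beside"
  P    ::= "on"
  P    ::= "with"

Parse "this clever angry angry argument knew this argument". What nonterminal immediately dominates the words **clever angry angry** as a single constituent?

[S [NP [Det this] [AP [Adj clever] [AP [Adj angry] [AP [Adj angry]]]] [N argument]] [VP [V knew] [NP [Det this] [N argument]]]]
The span 'clever angry angry' is the AP node built by AP → Adj AP.

AP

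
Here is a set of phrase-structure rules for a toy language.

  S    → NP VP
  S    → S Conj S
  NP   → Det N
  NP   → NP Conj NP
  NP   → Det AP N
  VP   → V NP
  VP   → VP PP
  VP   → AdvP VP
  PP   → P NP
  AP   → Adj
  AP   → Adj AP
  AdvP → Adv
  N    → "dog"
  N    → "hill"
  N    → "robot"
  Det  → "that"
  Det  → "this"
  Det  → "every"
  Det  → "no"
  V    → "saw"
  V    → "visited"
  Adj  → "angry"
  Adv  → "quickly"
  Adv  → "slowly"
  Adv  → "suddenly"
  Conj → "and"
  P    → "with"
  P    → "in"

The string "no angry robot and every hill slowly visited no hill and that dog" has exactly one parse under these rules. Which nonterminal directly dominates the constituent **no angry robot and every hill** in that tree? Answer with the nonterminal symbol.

S

[S [NP [NP [Det no] [AP [Adj angry]] [N robot]] [Conj and] [NP [Det every] [N hill]]] [VP [AdvP [Adv slowly]] [VP [V visited] [NP [NP [Det no] [N hill]] [Conj and] [NP [Det that] [N dog]]]]]]
The span 'no angry robot and every hill' is the NP node built by NP → NP Conj NP.
Its mother is the S built by S → NP VP.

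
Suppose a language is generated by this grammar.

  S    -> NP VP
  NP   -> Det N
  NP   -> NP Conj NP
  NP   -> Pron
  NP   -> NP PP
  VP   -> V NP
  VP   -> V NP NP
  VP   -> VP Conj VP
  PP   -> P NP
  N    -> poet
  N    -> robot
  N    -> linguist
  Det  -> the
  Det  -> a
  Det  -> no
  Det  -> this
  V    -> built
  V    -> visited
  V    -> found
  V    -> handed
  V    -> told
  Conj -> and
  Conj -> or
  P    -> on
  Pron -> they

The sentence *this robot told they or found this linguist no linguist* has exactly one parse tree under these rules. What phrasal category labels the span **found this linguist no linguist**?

[S [NP [Det this] [N robot]] [VP [VP [V told] [NP [Pron they]]] [Conj or] [VP [V found] [NP [Det this] [N linguist]] [NP [Det no] [N linguist]]]]]
The span 'found this linguist no linguist' is the VP node built by VP → V NP NP.

VP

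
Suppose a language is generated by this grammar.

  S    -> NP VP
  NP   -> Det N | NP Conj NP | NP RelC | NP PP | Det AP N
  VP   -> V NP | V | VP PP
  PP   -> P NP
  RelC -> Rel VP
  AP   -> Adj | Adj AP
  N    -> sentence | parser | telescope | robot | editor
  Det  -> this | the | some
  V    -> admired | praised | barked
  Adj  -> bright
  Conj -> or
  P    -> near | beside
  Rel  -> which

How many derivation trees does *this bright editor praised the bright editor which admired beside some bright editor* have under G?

3

Two of the 3 distinct bracketings:
[S [NP [Det this] [AP [Adj bright]] [N editor]] [VP [V praised] [NP [NP [Det the] [AP [Adj bright]] [N editor]] [RelC [Rel which] [VP [VP [V admired]] [PP [P beside] [NP [Det some] [AP [Adj bright]] [N editor]]]]]]]]
[S [NP [Det this] [AP [Adj bright]] [N editor]] [VP [V praised] [NP [NP [NP [Det the] [AP [Adj bright]] [N editor]] [RelC [Rel which] [VP [V admired]]]] [PP [P beside] [NP [Det some] [AP [Adj bright]] [N editor]]]]]]
The difference turns on whether NP → NP PP is used at the relevant span, versus an alternative expansion of NP.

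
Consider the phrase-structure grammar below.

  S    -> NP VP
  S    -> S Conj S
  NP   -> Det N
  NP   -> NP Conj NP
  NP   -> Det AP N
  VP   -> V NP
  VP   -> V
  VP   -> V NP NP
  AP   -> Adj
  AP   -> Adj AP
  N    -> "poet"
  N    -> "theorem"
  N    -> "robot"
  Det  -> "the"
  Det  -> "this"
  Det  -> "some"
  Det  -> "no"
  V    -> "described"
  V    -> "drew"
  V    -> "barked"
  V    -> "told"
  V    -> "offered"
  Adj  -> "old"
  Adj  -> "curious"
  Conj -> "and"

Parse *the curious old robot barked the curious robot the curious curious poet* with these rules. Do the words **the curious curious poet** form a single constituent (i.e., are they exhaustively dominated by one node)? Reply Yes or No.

Yes

[S [NP [Det the] [AP [Adj curious] [AP [Adj old]]] [N robot]] [VP [V barked] [NP [Det the] [AP [Adj curious]] [N robot]] [NP [Det the] [AP [Adj curious] [AP [Adj curious]]] [N poet]]]]
The words 'the curious curious poet' are exhaustively dominated by a single NP node (built by NP → Det AP N), so they form a constituent.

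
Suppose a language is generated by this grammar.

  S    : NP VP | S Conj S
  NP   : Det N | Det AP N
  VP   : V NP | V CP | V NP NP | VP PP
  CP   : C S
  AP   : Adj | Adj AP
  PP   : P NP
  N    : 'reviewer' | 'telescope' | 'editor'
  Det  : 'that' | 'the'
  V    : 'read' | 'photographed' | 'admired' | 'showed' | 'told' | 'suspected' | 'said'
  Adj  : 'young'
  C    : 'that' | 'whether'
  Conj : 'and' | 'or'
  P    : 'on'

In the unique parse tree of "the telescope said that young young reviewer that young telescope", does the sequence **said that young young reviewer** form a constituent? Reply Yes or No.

No

[S [NP [Det the] [N telescope]] [VP [V said] [NP [Det that] [AP [Adj young] [AP [Adj young]]] [N reviewer]] [NP [Det that] [AP [Adj young]] [N telescope]]]]
The smallest constituent containing 'said that young young reviewer' is the VP spanning 'said that young young reviewer that young telescope'; no single node in the tree dominates exactly the given words.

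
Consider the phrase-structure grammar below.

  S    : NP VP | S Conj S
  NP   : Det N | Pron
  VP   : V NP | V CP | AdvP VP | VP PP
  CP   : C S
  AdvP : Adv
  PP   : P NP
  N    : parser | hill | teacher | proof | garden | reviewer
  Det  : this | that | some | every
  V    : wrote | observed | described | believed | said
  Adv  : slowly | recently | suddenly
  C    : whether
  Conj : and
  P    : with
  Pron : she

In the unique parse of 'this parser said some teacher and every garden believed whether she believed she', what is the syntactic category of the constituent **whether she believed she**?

S
  S
    NP
      Det: this
      N: parser
    VP
      V: said
      NP
        Det: some
        N: teacher
  Conj: and
  S
    NP
      Det: every
      N: garden
    VP
      V: believed
      CP
        C: whether
        S
          NP
            Pron: she
          VP
            V: believed
            NP
              Pron: she
The span 'whether she believed she' is the CP node built by CP → C S.

CP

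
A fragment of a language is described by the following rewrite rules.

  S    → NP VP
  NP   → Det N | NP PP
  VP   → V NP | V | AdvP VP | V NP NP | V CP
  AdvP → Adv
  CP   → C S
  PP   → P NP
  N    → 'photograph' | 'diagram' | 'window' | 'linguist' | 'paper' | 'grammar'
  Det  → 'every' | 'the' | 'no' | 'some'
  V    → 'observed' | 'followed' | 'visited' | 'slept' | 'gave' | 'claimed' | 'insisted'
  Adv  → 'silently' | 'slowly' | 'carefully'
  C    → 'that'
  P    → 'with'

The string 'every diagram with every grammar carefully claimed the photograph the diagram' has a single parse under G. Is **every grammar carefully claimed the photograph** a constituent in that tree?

[S [NP [NP [Det every] [N diagram]] [PP [P with] [NP [Det every] [N grammar]]]] [VP [AdvP [Adv carefully]] [VP [V claimed] [NP [Det the] [N photograph]] [NP [Det the] [N diagram]]]]]
The smallest constituent containing 'every grammar carefully claimed the photograph' is the S spanning 'every diagram with every grammar carefully claimed the photograph the diagram'; no single node in the tree dominates exactly the given words.

No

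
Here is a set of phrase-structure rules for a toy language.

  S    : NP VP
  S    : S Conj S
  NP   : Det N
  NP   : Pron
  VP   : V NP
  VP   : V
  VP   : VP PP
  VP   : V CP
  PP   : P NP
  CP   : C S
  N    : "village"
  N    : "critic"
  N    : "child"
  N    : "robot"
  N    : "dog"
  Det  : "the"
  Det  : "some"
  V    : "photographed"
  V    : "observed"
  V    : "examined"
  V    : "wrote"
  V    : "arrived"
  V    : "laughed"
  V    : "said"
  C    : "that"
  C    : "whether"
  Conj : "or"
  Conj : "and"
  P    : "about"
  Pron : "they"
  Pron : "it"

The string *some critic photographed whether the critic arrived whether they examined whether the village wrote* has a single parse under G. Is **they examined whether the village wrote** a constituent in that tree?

[S [NP [Det some] [N critic]] [VP [V photographed] [CP [C whether] [S [NP [Det the] [N critic]] [VP [V arrived] [CP [C whether] [S [NP [Pron they]] [VP [V examined] [CP [C whether] [S [NP [Det the] [N village]] [VP [V wrote]]]]]]]]]]]]
The words 'they examined whether the village wrote' are exhaustively dominated by a single S node (built by S → NP VP), so they form a constituent.

Yes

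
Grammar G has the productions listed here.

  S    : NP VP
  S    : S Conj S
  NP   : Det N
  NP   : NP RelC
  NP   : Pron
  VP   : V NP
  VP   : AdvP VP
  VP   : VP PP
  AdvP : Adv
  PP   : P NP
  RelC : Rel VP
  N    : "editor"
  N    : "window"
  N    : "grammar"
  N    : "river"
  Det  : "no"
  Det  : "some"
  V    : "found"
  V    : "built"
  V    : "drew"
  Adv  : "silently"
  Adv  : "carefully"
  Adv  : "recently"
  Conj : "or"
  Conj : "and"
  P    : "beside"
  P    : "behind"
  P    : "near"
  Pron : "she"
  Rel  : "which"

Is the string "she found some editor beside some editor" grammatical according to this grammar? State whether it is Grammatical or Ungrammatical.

[S [NP [Pron she]] [VP [VP [V found] [NP [Det some] [N editor]]] [PP [P beside] [NP [Det some] [N editor]]]]]
The bracketing above is licensed at every node by one of the given productions, with S at the root.

Grammatical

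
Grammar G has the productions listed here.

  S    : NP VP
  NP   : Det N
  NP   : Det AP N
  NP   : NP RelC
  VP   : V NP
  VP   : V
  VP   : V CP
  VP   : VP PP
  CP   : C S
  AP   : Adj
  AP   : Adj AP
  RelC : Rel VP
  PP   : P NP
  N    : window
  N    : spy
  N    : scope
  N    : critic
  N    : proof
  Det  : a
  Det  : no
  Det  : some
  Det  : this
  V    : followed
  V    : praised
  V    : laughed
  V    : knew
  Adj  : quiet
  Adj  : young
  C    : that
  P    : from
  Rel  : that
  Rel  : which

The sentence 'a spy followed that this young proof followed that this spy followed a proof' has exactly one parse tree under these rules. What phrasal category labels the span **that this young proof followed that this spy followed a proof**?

S
  NP
    Det: a
    N: spy
  VP
    V: followed
    CP
      C: that
      S
        NP
          Det: this
          AP
            Adj: young
          N: proof
        VP
          V: followed
          CP
            C: that
            S
              NP
                Det: this
                N: spy
              VP
                V: followed
                NP
                  Det: a
                  N: proof
The span 'that this young proof followed that this spy followed a proof' is the CP node built by CP → C S.

CP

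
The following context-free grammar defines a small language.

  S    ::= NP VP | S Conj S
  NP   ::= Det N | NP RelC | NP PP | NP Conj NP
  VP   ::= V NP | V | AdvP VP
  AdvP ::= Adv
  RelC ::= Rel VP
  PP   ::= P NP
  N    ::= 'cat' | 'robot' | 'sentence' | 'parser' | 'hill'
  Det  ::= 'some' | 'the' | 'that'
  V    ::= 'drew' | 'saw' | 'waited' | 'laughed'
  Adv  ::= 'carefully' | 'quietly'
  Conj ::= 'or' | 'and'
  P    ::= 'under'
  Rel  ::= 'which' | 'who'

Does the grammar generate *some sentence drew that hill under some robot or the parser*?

Grammatical

S
  NP
    Det: some
    N: sentence
  VP
    V: drew
    NP
      NP
        Det: that
        N: hill
      PP
        P: under
        NP
          NP
            Det: some
            N: robot
          Conj: or
          NP
            Det: the
            N: parser
The bracketing above is licensed at every node by one of the given productions, with S at the root.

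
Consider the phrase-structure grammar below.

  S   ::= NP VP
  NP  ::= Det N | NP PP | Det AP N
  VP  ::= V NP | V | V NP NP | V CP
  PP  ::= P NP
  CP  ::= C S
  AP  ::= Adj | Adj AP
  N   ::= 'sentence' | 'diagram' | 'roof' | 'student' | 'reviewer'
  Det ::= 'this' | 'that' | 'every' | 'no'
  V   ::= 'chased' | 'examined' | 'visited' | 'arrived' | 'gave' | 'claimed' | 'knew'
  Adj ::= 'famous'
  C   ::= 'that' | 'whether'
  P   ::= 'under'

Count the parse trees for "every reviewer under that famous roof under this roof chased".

The two bracketings:
[S [NP [NP [Det every] [N reviewer]] [PP [P under] [NP [NP [Det that] [AP [Adj famous]] [N roof]] [PP [P under] [NP [Det this] [N roof]]]]]] [VP [V chased]]]
[S [NP [NP [NP [Det every] [N reviewer]] [PP [P under] [NP [Det that] [AP [Adj famous]] [N roof]]]] [PP [P under] [NP [Det this] [N roof]]]] [VP [V chased]]]
The trees differ in how a recursive rule is bracketed over the same span.

2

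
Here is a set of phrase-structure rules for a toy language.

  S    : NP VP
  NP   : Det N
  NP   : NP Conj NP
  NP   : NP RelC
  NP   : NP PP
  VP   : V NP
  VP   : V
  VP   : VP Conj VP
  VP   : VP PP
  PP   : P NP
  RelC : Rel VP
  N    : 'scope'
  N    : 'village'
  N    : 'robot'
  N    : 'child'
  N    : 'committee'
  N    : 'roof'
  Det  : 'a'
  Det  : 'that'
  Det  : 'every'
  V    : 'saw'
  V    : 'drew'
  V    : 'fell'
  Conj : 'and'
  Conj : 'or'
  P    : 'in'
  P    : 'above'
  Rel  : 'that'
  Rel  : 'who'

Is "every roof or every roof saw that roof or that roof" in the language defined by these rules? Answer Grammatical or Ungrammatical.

S
  NP
    NP
      Det: every
      N: roof
    Conj: or
    NP
      Det: every
      N: roof
  VP
    V: saw
    NP
      NP
        Det: that
        N: roof
      Conj: or
      NP
        Det: that
        N: roof
Every word is introduced by a lexical rule and the phrasal rules combine the resulting categories into a single S.

Grammatical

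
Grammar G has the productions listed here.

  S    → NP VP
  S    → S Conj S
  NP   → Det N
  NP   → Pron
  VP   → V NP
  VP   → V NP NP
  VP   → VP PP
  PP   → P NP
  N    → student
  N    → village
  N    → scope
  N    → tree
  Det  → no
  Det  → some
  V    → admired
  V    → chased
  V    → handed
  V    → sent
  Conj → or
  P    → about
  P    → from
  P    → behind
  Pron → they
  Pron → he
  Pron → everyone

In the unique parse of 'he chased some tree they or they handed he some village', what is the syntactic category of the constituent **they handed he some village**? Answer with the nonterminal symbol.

[S [S [NP [Pron he]] [VP [V chased] [NP [Det some] [N tree]] [NP [Pron they]]]] [Conj or] [S [NP [Pron they]] [VP [V handed] [NP [Pron he]] [NP [Det some] [N village]]]]]
The span 'they handed he some village' is the S node built by S → NP VP.

S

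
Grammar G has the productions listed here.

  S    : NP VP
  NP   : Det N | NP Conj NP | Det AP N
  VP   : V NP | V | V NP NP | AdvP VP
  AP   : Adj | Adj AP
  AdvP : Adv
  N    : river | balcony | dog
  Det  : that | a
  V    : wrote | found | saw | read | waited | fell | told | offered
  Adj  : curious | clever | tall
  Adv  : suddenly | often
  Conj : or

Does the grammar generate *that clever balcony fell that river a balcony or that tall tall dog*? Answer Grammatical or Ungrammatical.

[S [NP [Det that] [AP [Adj clever]] [N balcony]] [VP [V fell] [NP [Det that] [N river]] [NP [NP [Det a] [N balcony]] [Conj or] [NP [Det that] [AP [Adj tall] [AP [Adj tall]]] [N dog]]]]]
Every word is introduced by a lexical rule and the phrasal rules combine the resulting categories into a single S.

Grammatical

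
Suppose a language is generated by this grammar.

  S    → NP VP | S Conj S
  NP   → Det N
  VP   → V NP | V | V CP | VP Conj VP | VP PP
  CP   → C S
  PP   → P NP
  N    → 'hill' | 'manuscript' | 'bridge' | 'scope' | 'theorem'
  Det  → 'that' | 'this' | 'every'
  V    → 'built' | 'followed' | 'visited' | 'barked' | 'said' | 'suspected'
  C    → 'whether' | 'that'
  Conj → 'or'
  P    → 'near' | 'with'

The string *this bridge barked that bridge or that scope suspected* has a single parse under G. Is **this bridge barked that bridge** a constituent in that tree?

Yes

[S [S [NP [Det this] [N bridge]] [VP [V barked] [NP [Det that] [N bridge]]]] [Conj or] [S [NP [Det that] [N scope]] [VP [V suspected]]]]
The words 'this bridge barked that bridge' are exhaustively dominated by a single S node (built by S → NP VP), so they form a constituent.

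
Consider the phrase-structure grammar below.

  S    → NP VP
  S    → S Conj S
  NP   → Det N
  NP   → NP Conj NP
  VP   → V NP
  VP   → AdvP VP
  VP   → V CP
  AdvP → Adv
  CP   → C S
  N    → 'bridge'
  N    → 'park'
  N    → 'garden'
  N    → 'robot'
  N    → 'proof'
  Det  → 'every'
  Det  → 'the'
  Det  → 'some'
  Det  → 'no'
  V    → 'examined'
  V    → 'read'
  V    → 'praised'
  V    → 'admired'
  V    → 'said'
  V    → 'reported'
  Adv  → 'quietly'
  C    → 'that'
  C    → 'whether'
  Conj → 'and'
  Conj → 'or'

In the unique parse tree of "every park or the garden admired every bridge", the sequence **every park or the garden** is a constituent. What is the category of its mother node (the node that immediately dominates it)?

S
  NP
    NP
      Det: every
      N: park
    Conj: or
    NP
      Det: the
      N: garden
  VP
    V: admired
    NP
      Det: every
      N: bridge
The span 'every park or the garden' is the NP node built by NP → NP Conj NP.
Its mother is the S built by S → NP VP.

S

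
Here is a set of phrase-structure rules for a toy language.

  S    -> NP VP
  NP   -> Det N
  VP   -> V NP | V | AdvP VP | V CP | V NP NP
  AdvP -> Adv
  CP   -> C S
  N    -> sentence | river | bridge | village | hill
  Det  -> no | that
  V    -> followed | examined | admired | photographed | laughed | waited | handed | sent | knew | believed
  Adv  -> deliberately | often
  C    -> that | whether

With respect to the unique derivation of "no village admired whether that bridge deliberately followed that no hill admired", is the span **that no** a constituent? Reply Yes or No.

[S [NP [Det no] [N village]] [VP [V admired] [CP [C whether] [S [NP [Det that] [N bridge]] [VP [AdvP [Adv deliberately]] [VP [V followed] [CP [C that] [S [NP [Det no] [N hill]] [VP [V admired]]]]]]]]]]
The smallest constituent containing 'that no' is the CP spanning 'that no hill admired'; no single node in the tree dominates exactly the given words.

No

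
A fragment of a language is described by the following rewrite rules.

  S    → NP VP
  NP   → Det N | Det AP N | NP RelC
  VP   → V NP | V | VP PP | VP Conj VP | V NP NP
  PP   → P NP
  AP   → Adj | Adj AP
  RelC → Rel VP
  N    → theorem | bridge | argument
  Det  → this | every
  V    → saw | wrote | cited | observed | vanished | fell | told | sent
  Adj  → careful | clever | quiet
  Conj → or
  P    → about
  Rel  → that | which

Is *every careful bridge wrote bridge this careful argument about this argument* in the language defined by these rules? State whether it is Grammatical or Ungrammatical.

Ungrammatical

A V word can never sit immediately before an N word in any string this grammar generates, so the substring 'wrote bridge' rules out a derivation.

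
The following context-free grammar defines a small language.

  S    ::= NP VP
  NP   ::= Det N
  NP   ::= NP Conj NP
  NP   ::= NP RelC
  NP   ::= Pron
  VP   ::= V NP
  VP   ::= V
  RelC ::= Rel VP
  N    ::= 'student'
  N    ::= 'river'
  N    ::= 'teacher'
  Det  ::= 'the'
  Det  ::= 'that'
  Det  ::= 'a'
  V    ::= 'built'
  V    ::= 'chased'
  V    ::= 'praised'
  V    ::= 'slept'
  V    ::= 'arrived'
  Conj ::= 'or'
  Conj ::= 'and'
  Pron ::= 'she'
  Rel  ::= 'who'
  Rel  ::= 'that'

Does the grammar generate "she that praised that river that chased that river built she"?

[S [NP [NP [Pron she]] [RelC [Rel that] [VP [V praised] [NP [NP [Det that] [N river]] [RelC [Rel that] [VP [V chased] [NP [Det that] [N river]]]]]]]] [VP [V built] [NP [Pron she]]]]
Each bracket corresponds to one application of a listed rule, so the string is derivable from S.

Grammatical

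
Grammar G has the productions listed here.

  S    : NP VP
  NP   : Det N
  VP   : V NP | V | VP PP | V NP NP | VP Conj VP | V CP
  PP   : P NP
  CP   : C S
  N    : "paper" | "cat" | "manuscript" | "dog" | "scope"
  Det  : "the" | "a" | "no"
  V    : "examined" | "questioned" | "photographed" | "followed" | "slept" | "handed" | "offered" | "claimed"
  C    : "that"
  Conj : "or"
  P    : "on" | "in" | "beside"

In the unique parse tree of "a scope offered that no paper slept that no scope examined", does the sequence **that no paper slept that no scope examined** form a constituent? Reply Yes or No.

[S [NP [Det a] [N scope]] [VP [V offered] [CP [C that] [S [NP [Det no] [N paper]] [VP [V slept] [CP [C that] [S [NP [Det no] [N scope]] [VP [V examined]]]]]]]]]
The words 'that no paper slept that no scope examined' are exhaustively dominated by a single CP node (built by CP → C S), so they form a constituent.

Yes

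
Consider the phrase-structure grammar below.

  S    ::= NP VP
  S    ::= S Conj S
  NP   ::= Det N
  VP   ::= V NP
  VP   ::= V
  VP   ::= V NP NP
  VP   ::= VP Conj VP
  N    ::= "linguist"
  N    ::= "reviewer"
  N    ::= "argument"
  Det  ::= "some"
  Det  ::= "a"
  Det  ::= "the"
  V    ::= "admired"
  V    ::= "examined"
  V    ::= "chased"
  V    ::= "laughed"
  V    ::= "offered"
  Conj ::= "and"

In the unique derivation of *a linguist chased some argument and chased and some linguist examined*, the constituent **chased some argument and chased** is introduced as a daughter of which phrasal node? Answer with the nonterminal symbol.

[S [S [NP [Det a] [N linguist]] [VP [VP [V chased] [NP [Det some] [N argument]]] [Conj and] [VP [V chased]]]] [Conj and] [S [NP [Det some] [N linguist]] [VP [V examined]]]]
The span 'chased some argument and chased' is the VP node built by VP → VP Conj VP.
Its mother is the S built by S → NP VP.

S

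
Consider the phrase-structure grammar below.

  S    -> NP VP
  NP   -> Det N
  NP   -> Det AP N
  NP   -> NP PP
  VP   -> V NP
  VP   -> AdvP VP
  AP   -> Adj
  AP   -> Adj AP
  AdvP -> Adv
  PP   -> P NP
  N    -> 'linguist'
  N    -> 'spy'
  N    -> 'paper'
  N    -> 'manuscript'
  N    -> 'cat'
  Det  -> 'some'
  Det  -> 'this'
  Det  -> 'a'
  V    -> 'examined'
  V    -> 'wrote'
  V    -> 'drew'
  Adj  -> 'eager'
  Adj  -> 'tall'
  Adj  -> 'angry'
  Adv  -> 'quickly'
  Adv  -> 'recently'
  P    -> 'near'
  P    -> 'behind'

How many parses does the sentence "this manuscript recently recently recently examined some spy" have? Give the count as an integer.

[S [NP [Det this] [N manuscript]] [VP [AdvP [Adv recently]] [VP [AdvP [Adv recently]] [VP [AdvP [Adv recently]] [VP [V examined] [NP [Det some] [N spy]]]]]]]
No rule offers an alternative attachment or grouping for any span, so this is the only derivation.

1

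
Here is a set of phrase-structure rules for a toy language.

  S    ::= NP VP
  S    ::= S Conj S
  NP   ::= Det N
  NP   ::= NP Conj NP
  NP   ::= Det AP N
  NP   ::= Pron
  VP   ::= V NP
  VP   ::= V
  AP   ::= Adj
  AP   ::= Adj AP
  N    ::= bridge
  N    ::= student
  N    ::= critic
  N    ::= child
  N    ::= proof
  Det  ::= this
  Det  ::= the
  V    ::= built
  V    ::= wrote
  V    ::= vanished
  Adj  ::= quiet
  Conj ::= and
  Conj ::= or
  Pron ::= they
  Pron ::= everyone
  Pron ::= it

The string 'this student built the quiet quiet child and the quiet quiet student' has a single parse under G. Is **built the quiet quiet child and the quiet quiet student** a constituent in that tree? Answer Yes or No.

Yes

[S [NP [Det this] [N student]] [VP [V built] [NP [NP [Det the] [AP [Adj quiet] [AP [Adj quiet]]] [N child]] [Conj and] [NP [Det the] [AP [Adj quiet] [AP [Adj quiet]]] [N student]]]]]
The words 'built the quiet quiet child and the quiet quiet student' are exhaustively dominated by a single VP node (built by VP → V NP), so they form a constituent.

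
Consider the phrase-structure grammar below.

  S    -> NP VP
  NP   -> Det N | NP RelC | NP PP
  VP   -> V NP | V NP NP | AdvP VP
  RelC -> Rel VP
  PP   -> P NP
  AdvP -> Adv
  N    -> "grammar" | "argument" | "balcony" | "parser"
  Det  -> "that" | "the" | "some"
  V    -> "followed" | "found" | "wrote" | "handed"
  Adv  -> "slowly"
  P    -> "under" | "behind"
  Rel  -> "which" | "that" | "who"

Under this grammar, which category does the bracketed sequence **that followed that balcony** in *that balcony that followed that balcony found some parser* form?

[S [NP [NP [Det that] [N balcony]] [RelC [Rel that] [VP [V followed] [NP [Det that] [N balcony]]]]] [VP [V found] [NP [Det some] [N parser]]]]
The span 'that followed that balcony' is the RelC node built by RelC → Rel VP.

RelC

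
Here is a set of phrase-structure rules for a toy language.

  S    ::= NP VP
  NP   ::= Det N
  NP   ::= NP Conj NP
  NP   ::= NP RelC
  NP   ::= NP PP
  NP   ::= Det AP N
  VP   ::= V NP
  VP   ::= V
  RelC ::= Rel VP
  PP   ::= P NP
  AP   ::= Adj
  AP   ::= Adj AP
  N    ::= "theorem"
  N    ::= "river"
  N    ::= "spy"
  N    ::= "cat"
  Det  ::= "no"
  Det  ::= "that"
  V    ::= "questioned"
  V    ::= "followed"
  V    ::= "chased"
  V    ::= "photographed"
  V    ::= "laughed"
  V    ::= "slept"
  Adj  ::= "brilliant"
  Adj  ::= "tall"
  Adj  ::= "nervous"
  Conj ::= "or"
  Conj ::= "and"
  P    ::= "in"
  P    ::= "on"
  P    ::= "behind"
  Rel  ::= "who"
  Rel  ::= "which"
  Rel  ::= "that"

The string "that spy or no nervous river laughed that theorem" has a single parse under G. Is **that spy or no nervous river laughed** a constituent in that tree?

No

[S [NP [NP [Det that] [N spy]] [Conj or] [NP [Det no] [AP [Adj nervous]] [N river]]] [VP [V laughed] [NP [Det that] [N theorem]]]]
The smallest constituent containing 'that spy or no nervous river laughed' is the S spanning 'that spy or no nervous river laughed that theorem'; no single node in the tree dominates exactly the given words.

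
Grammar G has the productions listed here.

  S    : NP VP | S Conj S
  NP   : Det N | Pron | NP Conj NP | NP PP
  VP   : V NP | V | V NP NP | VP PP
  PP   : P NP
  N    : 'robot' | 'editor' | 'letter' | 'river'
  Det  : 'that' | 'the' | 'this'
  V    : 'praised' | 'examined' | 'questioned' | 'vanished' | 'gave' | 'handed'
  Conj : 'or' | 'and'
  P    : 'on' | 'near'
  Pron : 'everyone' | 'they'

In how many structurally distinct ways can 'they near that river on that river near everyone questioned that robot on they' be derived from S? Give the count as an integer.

10

Two of the 10 distinct bracketings:
[S [NP [NP [Pron they]] [PP [P near] [NP [NP [Det that] [N river]] [PP [P on] [NP [NP [Det that] [N river]] [PP [P near] [NP [Pron everyone]]]]]]]] [VP [V questioned] [NP [NP [Det that] [N robot]] [PP [P on] [NP [Pron they]]]]]]
[S [NP [NP [Pron they]] [PP [P near] [NP [NP [Det that] [N river]] [PP [P on] [NP [NP [Det that] [N river]] [PP [P near] [NP [Pron everyone]]]]]]]] [VP [VP [V questioned] [NP [Det that] [N robot]]] [PP [P on] [NP [Pron they]]]]]
The difference turns on whether VP → VP PP is used at the relevant span, versus an alternative expansion of VP.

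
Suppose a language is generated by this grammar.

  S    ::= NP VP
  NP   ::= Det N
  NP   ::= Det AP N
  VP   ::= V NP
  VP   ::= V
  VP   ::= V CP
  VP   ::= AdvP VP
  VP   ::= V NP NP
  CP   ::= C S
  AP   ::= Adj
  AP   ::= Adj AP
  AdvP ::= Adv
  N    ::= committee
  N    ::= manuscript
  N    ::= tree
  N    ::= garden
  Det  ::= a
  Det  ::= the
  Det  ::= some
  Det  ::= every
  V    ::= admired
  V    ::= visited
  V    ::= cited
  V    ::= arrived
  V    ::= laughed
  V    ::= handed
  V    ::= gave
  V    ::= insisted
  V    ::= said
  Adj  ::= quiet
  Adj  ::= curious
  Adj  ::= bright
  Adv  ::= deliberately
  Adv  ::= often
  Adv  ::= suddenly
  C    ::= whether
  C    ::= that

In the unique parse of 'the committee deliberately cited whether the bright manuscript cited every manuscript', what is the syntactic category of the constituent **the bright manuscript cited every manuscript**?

S

S
  NP
    Det: the
    N: committee
  VP
    AdvP
      Adv: deliberately
    VP
      V: cited
      CP
        C: whether
        S
          NP
            Det: the
            AP
              Adj: bright
            N: manuscript
          VP
            V: cited
            NP
              Det: every
              N: manuscript
The span 'the bright manuscript cited every manuscript' is the S node built by S → NP VP.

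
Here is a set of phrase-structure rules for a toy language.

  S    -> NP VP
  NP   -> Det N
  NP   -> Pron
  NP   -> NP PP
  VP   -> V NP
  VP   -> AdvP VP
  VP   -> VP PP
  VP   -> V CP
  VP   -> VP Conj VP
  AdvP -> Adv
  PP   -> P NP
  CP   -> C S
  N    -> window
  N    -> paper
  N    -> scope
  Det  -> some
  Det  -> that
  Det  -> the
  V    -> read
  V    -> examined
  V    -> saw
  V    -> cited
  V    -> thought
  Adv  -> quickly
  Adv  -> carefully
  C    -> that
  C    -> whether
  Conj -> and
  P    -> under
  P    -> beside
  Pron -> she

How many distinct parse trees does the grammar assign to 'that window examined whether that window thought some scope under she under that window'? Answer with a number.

Two of the 9 distinct bracketings:
[S [NP [Det that] [N window]] [VP [VP [V examined] [CP [C whether] [S [NP [Det that] [N window]] [VP [V thought] [NP [Det some] [N scope]]]]]] [PP [P under] [NP [NP [Pron she]] [PP [P under] [NP [Det that] [N window]]]]]]]
[S [NP [Det that] [N window]] [VP [VP [VP [V examined] [CP [C whether] [S [NP [Det that] [N window]] [VP [V thought] [NP [Det some] [N scope]]]]]] [PP [P under] [NP [Pron she]]]] [PP [P under] [NP [Det that] [N window]]]]]
The difference turns on whether NP → NP PP is used at the relevant span, versus an alternative expansion of NP.

9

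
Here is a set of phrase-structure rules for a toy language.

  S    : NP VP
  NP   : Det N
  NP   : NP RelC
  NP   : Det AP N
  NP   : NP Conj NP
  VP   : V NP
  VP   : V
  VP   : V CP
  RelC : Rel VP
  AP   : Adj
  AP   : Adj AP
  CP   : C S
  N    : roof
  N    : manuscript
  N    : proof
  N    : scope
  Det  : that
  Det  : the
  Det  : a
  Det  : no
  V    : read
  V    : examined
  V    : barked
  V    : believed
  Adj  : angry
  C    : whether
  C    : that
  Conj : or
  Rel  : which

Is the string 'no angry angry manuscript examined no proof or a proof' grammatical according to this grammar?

Grammatical

[S [NP [Det no] [AP [Adj angry] [AP [Adj angry]]] [N manuscript]] [VP [V examined] [NP [NP [Det no] [N proof]] [Conj or] [NP [Det a] [N proof]]]]]
Each bracket corresponds to one application of a listed rule, so the string is derivable from S.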